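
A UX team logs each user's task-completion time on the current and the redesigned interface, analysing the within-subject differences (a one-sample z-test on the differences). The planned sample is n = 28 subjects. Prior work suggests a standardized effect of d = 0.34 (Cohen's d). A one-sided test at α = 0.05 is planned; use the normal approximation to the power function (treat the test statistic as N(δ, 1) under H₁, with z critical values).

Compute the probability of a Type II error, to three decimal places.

Noncentrality parameter: δ = d·√n = 0.34 × √28 = 1.7991
Critical value for a one-sided test at α = 0.05: z_α = 1.645.
Power = Φ(δ − 1.645) = Φ(0.154) = 0.5613.
Type II error: β = 1 − power = 1 − 0.5613 = 0.4387.

β ≈ 0.439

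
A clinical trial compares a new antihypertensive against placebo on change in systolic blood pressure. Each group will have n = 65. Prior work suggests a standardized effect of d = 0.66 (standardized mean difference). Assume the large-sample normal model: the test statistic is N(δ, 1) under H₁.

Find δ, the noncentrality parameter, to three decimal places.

δ ≈ 3.763

The noncentrality parameter scales effect size by the design's sample-size factor: δ = d·√(n/2) = 0.66 × √(65/2) = 3.7626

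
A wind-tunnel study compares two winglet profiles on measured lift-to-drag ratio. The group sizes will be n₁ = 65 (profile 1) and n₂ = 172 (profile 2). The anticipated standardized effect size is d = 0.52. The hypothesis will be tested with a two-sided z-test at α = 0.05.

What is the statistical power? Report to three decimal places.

Noncentrality parameter: δ = d / √(1/n₁ + 1/n₂) = 0.52 / √(1/65 + 1/172) = 3.5715
Critical value for a two-sided test at α = 0.05: z_{α/2} = 1.960.
Power = Φ(δ − 1.960) + Φ(−δ − 1.960) = Φ(1.612) + Φ(-5.531) = 0.9465 + 0.0000 = 0.9465.

Power ≈ 0.946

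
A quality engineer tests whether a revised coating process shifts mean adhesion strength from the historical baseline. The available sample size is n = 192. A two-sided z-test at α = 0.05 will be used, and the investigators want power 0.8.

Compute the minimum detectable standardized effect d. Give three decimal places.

Need Φ(δ − 1.960) = 0.8, so δ = 1.960 + 0.842 = 2.802.
(The second rejection-region term Φ(−δ − z_{α/2}) is negligible and dropped.)
δ = d·√n ⇒ d = δ/√n = 2.802/√192 = 0.2022.

d ≈ 0.202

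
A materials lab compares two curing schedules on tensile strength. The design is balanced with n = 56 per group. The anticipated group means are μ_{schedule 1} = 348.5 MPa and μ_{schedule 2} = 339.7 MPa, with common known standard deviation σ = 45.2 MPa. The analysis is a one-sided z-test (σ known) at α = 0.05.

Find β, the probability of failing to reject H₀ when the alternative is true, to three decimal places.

β ≈ 0.731

Standardized effect: d = |μ_{schedule 1} − μ_{schedule 2}| / σ = |348.5 − 339.7| / 45.2 = 0.1947
Noncentrality parameter: δ = d·√(n/2) = 0.1947 × √(56/2) = 1.0302
One-sided α = 0.05 → critical value z_{0.05} = 1.645.
Power = P(Z > 1.645 − δ) = Φ(-0.615) = 0.2694.
Type II error: β = 1 − power = 1 − 0.2694 = 0.7306.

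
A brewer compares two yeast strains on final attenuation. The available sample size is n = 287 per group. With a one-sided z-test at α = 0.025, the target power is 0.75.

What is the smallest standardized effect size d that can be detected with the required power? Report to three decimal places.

d ≈ 0.220

Required noncentrality: δ = z_{0.025} + z_{0.25} = 1.960 + 0.674 = 2.634.
δ = d·√(n/2) ⇒ d = δ/√(n/2) = 2.634/√(287/2) = 0.2199.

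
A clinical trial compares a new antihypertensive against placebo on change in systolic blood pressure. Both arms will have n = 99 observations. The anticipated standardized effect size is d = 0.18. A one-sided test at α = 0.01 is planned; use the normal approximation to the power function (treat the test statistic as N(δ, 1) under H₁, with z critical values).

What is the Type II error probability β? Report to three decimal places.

Noncentrality parameter: δ = d·√(n/2) = 0.18 × √(99/2) = 1.2664
Critical value for a one-sided test at α = 0.01: z_α = 2.326.
Power = Φ(δ − 2.326) = Φ(-1.060) = 0.1446.
Type II error: β = 1 − power = 1 − 0.1446 = 0.8554.

β ≈ 0.855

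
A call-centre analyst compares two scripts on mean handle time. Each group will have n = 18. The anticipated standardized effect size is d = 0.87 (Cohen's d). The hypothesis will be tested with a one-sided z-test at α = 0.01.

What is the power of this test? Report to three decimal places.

Noncentrality parameter: δ = d·√(n/2) = 0.87 × √(18/2) = 2.6100
Critical value for a one-sided test at α = 0.01: z_α = 2.326.
Power = Φ(δ − 2.326) = Φ(0.284) = 0.6117.

Power ≈ 0.612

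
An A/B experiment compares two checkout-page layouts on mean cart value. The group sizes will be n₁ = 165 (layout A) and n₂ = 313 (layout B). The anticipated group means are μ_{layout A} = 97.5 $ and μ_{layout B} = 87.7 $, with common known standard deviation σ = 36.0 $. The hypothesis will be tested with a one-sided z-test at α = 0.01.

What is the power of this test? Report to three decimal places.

Standardized effect: d = |μ_{layout A} − μ_{layout B}| / σ = |97.5 − 87.7| / 36.0 = 0.2722
Noncentrality parameter: δ = d / √(1/n₁ + 1/n₂) = 0.2722 / √(1/165 + 1/313) = 2.8296
Critical value for a one-sided test at α = 0.01: z_α = 2.326.
Power = P(Z > 2.326 − δ) = Φ(0.503) = 0.6926.

Power ≈ 0.693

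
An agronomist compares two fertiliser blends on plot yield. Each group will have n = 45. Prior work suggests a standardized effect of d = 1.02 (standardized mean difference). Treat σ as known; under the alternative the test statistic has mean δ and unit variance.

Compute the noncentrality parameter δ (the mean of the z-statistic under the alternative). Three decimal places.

δ = d·√(n/2) = 1.02 × √(45/2) = 4.8383

δ ≈ 4.838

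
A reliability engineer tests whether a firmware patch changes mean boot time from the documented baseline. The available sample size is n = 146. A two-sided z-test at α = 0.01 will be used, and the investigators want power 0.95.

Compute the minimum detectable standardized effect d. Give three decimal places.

Required noncentrality: δ = z_{0.005} + z_{0.05} = 2.576 + 1.645 = 4.221.
(Lower-tail contribution to power is negligible for δ > 0.)
δ = d·√n ⇒ d = δ/√n = 4.221/√146 = 0.3493.

d ≈ 0.349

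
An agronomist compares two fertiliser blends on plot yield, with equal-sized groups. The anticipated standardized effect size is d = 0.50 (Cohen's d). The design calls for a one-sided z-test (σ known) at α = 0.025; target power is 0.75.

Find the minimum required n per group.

Set Φ(δ − 1.960) = 0.75; then δ − 1.960 = Φ⁻¹(0.75) = 0.674, giving δ = 2.634.
δ = d·√(n/2) ⇒ n = 2(δ/d)² = 2 × (2.634 / 0.50)² = 55.52.
Round up to the next whole unit.

n = 56 per group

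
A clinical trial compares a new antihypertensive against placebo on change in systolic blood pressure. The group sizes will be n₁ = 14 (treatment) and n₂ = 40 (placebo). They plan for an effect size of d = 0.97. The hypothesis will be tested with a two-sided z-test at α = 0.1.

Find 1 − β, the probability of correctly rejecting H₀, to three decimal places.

Noncentrality parameter: δ = d / √(1/n₁ + 1/n₂) = 0.97 / √(1/14 + 1/40) = 3.1237
Two-sided α = 0.1 → critical value z_{0.05} = 1.645.
Power = Φ(δ − 1.645) + Φ(−δ − 1.645) = Φ(1.479) + Φ(-4.769) = 0.9304 + 0.0000 = 0.9304.

Power ≈ 0.930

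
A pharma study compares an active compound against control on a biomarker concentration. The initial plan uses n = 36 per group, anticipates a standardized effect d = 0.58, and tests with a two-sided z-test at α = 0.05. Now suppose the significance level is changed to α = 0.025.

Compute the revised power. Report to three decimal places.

Power ≈ 0.587

δ = d·√(n/2) = 0.58 × √(36/2) = 2.4607 (unchanged). New critical value: z_{0.0125} = 2.241.
Revised power = Φ(δ − 2.241) + Φ(−δ − 2.241) = Φ(0.219) + Φ(-4.702) = 0.5868 + 0.0000 = 0.5868.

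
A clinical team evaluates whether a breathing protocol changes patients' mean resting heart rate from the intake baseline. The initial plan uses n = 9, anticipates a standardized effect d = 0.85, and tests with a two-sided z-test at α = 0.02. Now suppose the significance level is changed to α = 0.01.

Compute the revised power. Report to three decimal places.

Power ≈ 0.490

δ = d·√n = 0.85 × √9 = 2.5500 (unchanged). New critical value: z_{0.005} = 2.576.
Revised power = Φ(δ − 2.576) + Φ(−δ − 2.576) = Φ(-0.026) + Φ(-5.126) = 0.4897 + 0.0000 = 0.4897.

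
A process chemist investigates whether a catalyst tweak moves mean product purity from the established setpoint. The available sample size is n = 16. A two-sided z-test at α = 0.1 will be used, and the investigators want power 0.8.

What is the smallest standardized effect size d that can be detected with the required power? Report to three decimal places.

d ≈ 0.622

Need Φ(δ − 1.645) = 0.8, so δ = 1.645 + 0.842 = 2.486.
(Lower-tail contribution to power is negligible for δ > 0.)
δ = d·√n ⇒ d = δ/√n = 2.486/√16 = 0.6216.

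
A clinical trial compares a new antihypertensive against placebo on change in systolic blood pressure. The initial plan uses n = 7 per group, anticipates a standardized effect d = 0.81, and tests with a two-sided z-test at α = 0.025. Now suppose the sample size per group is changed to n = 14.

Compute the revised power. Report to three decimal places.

Power ≈ 0.461

With n = 14 per group: δ = d·√(n/2) = 0.81 × √(14/2) = 2.1431. Critical value z_{0.0125} = 2.241.
Revised power = Φ(δ − 2.241) + Φ(−δ − 2.241) = Φ(-0.098) + Φ(-4.384) = 0.4608 + 0.0000 = 0.4608.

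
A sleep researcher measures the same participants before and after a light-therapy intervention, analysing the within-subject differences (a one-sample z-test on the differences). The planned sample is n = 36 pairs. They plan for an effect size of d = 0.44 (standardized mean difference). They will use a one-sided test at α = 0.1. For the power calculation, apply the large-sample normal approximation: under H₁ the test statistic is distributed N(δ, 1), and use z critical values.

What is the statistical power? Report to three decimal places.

Power ≈ 0.913

Noncentrality parameter: δ = d·√n = 0.44 × √36 = 2.6400
One-sided α = 0.1 → critical value z_{0.1} = 1.282.
Power = P(Z > 1.282 − δ) = Φ(1.358) = 0.9128.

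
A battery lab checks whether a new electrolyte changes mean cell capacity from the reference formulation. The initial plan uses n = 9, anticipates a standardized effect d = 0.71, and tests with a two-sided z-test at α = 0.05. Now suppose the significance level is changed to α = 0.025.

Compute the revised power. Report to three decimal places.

Power ≈ 0.456

δ = d·√n = 0.71 × √9 = 2.1300 (unchanged). New critical value: z_{0.0125} = 2.241.
Revised power = Φ(δ − 2.241) + Φ(−δ − 2.241) = Φ(-0.111) + Φ(-4.371) = 0.4556 + 0.0000 = 0.4557.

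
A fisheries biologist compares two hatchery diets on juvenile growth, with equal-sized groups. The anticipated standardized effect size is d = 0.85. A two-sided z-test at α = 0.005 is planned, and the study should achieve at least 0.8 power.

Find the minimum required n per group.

n = 37 per group

Set Φ(δ − 2.807) = 0.8; then δ − 2.807 = Φ⁻¹(0.8) = 0.842, giving δ = 3.649.
(For δ > 0 the lower-tail rejection region contributes negligibly to power, so the one-term inversion is standard.)
δ = d·√(n/2) ⇒ n = 2(δ/d)² = 2 × (3.649 / 0.85)² = 36.85.
Rounding up, n = 37 per group.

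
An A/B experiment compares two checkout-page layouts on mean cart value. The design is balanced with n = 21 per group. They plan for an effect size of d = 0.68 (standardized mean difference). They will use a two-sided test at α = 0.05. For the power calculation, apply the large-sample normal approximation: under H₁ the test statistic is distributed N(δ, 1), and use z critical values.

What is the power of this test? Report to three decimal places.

Power ≈ 0.596

Noncentrality parameter: δ = d·√(n/2) = 0.68 × √(21/2) = 2.2035
Critical value for a two-sided test at α = 0.05: z_{α/2} = 1.960.
Power = Φ(δ − 1.960) + Φ(−δ − 1.960) = Φ(0.243) + Φ(-4.163) = 0.5962 + 0.0000 = 0.5962.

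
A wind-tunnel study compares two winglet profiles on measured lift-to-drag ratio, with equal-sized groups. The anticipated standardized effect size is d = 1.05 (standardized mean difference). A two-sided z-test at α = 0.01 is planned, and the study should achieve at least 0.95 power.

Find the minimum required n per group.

n = 33 per group

Set Φ(δ − 2.576) = 0.95; then δ − 2.576 = Φ⁻¹(0.95) = 1.645, giving δ = 4.221.
(The Φ(−δ − z_{α/2}) term is vanishingly small for δ > 0 and is dropped in the standard sample-size formula.)
δ = d·√(n/2) ⇒ n = 2(δ/d)² = 2 × (4.221 / 1.05)² = 32.32.
Round up to the next whole unit.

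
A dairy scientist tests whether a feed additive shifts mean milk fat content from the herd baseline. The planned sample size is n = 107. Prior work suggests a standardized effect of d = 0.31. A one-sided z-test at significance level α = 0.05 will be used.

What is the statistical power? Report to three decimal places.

Power ≈ 0.941

Noncentrality parameter: δ = d·√n = 0.31 × √107 = 3.2067
One-sided α = 0.05 → critical value z_{0.05} = 1.645.
Power = Φ(δ − 1.645) = Φ(1.562) = 0.9408.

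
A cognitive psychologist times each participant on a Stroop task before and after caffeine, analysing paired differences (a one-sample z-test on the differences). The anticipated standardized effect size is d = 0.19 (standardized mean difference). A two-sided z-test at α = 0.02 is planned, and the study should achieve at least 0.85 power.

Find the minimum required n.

n = 314

For power 0.85 need Φ(δ − z_{0.01}) = 0.85, so δ = z_{0.01} + z_{0.15} = 2.326 + 1.036 = 3.363.
(The Φ(−δ − z_{α/2}) term is vanishingly small for δ > 0 and is dropped in the standard sample-size formula.)
δ = d·√n ⇒ n = (δ/d)² = (3.363 / 0.19)² = 313.25.
Round up to the next whole unit.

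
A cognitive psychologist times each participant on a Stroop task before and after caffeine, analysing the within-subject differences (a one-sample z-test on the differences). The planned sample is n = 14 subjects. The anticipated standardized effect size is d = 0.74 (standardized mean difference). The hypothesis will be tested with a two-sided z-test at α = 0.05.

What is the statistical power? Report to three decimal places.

Power ≈ 0.791

Noncentrality parameter: δ = d·√n = 0.74 × √14 = 2.7688
Two-sided α = 0.05 → critical value z_{0.025} = 1.960.
Power = Φ(δ − 1.960) + Φ(−δ − 1.960) = Φ(0.809) + Φ(-4.729) = 0.7907 + 0.0000 = 0.7907.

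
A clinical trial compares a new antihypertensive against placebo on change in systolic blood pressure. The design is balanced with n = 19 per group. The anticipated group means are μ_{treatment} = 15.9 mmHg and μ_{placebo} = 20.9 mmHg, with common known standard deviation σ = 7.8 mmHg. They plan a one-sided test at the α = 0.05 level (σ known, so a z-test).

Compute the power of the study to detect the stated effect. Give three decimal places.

Power ≈ 0.630

Standardized effect: d = |μ_{treatment} − μ_{placebo}| / σ = |15.9 − 20.9| / 7.8 = 0.6410
Noncentrality parameter: δ = d·√(n/2) = 0.6410 × √(19/2) = 1.9758
Critical value for a one-sided test at α = 0.05: z_α = 1.645.
Power = P(Z > 1.645 − δ) = Φ(0.331) = 0.6296.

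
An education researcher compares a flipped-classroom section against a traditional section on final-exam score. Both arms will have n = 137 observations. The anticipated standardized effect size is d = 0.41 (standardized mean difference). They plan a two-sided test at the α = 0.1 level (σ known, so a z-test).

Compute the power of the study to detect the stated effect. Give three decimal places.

Noncentrality parameter: δ = d·√(n/2) = 0.41 × √(137/2) = 3.3934
Critical value for a two-sided test at α = 0.1: z_{α/2} = 1.645.
Power = Φ(δ − 1.645) + Φ(−δ − 1.645) = Φ(1.749) + Φ(-5.038) = 0.9598 + 0.0000 = 0.9598.

Power ≈ 0.960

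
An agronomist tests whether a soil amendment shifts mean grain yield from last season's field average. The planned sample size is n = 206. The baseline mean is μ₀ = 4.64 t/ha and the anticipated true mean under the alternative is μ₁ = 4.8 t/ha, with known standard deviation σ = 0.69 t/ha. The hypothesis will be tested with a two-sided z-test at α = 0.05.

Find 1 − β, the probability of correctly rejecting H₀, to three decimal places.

Power ≈ 0.914

Standardized effect: d = |μ₁ − μ₀| / σ = |4.8 − 4.64| / 0.69 = 0.2319
Noncentrality parameter: δ = d·√n = 0.2319 × √206 = 3.3282
Two-sided α = 0.05 → critical value z_{0.025} = 1.960.
Power = Φ(δ − 1.960) + Φ(−δ − 1.960) = Φ(1.368) + Φ(-5.288) = 0.9144 + 0.0000 = 0.9144.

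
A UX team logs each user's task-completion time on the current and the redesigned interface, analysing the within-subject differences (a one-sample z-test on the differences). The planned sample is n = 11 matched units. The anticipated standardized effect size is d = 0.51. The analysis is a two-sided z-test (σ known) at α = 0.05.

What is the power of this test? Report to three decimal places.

Power ≈ 0.394

Noncentrality parameter: δ = d·√n = 0.51 × √11 = 1.6915
Two-sided α = 0.05 → critical value z_{0.025} = 1.960.
Power = Φ(δ − 1.960) + Φ(−δ − 1.960) = Φ(-0.268) + Φ(-3.651) = 0.3942 + 0.0001 = 0.3943.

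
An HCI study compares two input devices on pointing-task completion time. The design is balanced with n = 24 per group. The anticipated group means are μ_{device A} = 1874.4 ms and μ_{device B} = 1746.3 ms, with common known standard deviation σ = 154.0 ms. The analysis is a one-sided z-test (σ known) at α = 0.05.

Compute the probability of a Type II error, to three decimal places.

Standardized effect: d = |μ_{device A} − μ_{device B}| / σ = |1874.4 − 1746.3| / 154.0 = 0.8318
Noncentrality parameter: δ = d·√(n/2) = 0.8318 × √(24/2) = 2.8815
Critical value for a one-sided test at α = 0.05: z_α = 1.645.
Power = P(Z > 1.645 − δ) = Φ(1.237) = 0.8919.
Type II error: β = 1 − power = 1 − 0.8919 = 0.1081.

β ≈ 0.108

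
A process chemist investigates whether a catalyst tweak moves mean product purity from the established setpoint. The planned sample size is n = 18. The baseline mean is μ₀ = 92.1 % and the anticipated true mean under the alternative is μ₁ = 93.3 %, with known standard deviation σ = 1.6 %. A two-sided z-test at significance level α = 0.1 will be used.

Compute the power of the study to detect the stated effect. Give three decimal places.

Power ≈ 0.938

Standardized effect: d = |μ₁ − μ₀| / σ = |93.3 − 92.1| / 1.6 = 0.7500
Noncentrality parameter: δ = d·√n = 0.7500 × √18 = 3.1820
Two-sided α = 0.1 → critical value z_{0.05} = 1.645.
Power = Φ(δ − 1.645) + Φ(−δ − 1.645) = Φ(1.537) + Φ(-4.827) = 0.9379 + 0.0000 = 0.9379.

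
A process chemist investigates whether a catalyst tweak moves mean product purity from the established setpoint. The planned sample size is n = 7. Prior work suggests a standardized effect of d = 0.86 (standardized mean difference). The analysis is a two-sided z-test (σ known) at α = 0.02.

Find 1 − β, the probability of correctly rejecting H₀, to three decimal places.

Noncentrality parameter: λ = d·√n = 0.86 × √7 = 2.2753
Critical value for a two-sided test at α = 0.02: z_{α/2} = 2.326.
Power = Φ(λ − 2.326) + Φ(−λ − 2.326) = Φ(-0.051) + Φ(-4.602) = 0.4797 + 0.0000 = 0.4797.

Power ≈ 0.480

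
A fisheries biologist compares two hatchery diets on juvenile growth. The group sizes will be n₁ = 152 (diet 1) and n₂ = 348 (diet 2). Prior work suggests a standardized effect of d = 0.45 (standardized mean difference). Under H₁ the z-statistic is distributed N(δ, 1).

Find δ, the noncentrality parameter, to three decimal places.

δ ≈ 4.628

δ = d / √(1/n₁ + 1/n₂) = 0.45 / √(1/152 + 1/348) = 4.6285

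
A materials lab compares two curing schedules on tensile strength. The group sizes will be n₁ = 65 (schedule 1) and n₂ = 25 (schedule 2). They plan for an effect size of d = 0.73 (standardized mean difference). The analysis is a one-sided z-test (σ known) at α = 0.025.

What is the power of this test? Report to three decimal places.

Noncentrality parameter: δ = d / √(1/n₁ + 1/n₂) = 0.73 / √(1/65 + 1/25) = 3.1019
One-sided α = 0.025 → critical value z_{0.025} = 1.960.
Power = P(Z > 1.960 − δ) = Φ(1.142) = 0.8733.

Power ≈ 0.873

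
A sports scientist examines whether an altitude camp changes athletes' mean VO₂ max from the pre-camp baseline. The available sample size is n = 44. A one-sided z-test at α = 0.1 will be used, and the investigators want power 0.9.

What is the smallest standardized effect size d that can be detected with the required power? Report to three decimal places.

d ≈ 0.386

Required noncentrality: δ = z_{0.1} + z_{0.10} = 1.282 + 1.282 = 2.563.
δ = d·√n ⇒ d = δ/√n = 2.563/√44 = 0.3864.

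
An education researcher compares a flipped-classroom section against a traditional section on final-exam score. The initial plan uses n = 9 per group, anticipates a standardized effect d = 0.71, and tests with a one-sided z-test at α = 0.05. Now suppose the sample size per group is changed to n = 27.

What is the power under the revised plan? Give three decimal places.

Power ≈ 0.832

With n = 27 per group: δ = d·√(n/2) = 0.71 × √(27/2) = 2.6087. Critical value z_{0.05} = 1.645.
Revised power = P(Z > 1.645 − δ) = Φ(0.964) = 0.8324.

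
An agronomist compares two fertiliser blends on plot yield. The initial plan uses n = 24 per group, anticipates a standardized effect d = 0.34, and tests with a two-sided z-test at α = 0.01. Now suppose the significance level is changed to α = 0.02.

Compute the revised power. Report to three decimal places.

Power ≈ 0.126

δ = d·√(n/2) = 0.34 × √(24/2) = 1.1778 (unchanged). New critical value: z_{0.01} = 2.326.
Revised power = Φ(δ − 2.326) + Φ(−δ − 2.326) = Φ(-1.149) + Φ(-3.504) = 0.1254 + 0.0002 = 0.1256.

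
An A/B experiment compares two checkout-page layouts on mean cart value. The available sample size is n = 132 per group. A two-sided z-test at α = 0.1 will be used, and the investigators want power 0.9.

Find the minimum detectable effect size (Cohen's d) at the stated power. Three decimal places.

Required noncentrality: δ = z_{0.05} + z_{0.10} = 1.645 + 1.282 = 2.926.
(The second rejection-region term Φ(−δ − z_{α/2}) is negligible and dropped.)
δ = d·√(n/2) ⇒ d = δ/√(n/2) = 2.926/√(132/2) = 0.3602.

d ≈ 0.360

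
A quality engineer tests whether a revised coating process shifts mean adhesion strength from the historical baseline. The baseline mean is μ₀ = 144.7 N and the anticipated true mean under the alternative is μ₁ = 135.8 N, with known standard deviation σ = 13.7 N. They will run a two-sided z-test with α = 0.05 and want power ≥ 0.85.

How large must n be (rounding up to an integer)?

Standardized effect: d = |μ₁ − μ₀| / σ = |135.8 − 144.7| / 13.7 = 0.6496
For power 0.85 need Φ(δ − z_{0.025}) = 0.85, so δ = z_{0.025} + z_{0.15} = 1.960 + 1.036 = 2.996.
(For δ > 0 the lower-tail rejection region contributes negligibly to power, so the one-term inversion is standard.)
δ = d·√n ⇒ n = (δ/d)² = (2.996 / 0.6496)² = 21.27.
Rounding up, n = 22.

n = 22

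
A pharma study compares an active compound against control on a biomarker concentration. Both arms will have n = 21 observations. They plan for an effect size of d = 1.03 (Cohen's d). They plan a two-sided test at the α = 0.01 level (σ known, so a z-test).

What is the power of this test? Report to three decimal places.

Power ≈ 0.777

Noncentrality parameter: δ = d·√(n/2) = 1.03 × √(21/2) = 3.3376
Two-sided α = 0.01 → critical value z_{0.005} = 2.576.
Power = Φ(δ − 2.576) + Φ(−δ − 2.576) = Φ(0.762) + Φ(-5.913) = 0.7769 + 0.0000 = 0.7769.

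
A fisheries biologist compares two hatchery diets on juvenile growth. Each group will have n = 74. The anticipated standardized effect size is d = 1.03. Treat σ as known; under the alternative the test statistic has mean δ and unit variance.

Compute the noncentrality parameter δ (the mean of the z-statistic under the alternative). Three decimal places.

δ ≈ 6.265

δ = d·√(n/2) = 1.03 × √(74/2) = 6.2652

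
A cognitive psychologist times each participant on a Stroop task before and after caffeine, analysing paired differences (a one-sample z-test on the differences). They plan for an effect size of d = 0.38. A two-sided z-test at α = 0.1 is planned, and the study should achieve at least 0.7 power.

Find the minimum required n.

For power 0.7 need Φ(δ − z_{0.05}) = 0.7, so δ = z_{0.05} + z_{0.30} = 1.645 + 0.524 = 2.169.
(The Φ(−δ − z_{α/2}) term is vanishingly small for δ > 0 and is dropped in the standard sample-size formula.)
δ = d·√n ⇒ n = (δ/d)² = (2.169 / 0.38)² = 32.59.
Rounding up, n = 33.

n = 33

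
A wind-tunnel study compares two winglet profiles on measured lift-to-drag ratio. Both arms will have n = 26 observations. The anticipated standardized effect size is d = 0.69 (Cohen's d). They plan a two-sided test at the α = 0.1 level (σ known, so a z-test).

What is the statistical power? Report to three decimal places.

Noncentrality parameter: δ = d·√(n/2) = 0.69 × √(26/2) = 2.4878
Critical value for a two-sided test at α = 0.1: z_{α/2} = 1.645.
Power = Φ(δ − 1.645) + Φ(−δ − 1.645) = Φ(0.843) + Φ(-4.133) = 0.8004 + 0.0000 = 0.8004.

Power ≈ 0.800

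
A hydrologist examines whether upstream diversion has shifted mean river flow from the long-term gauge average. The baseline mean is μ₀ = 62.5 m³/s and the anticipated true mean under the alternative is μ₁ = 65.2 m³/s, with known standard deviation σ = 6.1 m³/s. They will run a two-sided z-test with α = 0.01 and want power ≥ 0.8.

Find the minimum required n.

n = 60

Standardized effect: d = |μ₁ − μ₀| / σ = |65.2 − 62.5| / 6.1 = 0.4426
For power 0.8 need Φ(δ − z_{0.005}) = 0.8, so δ = z_{0.005} + z_{0.20} = 2.576 + 0.842 = 3.417.
(Ignoring the negligible lower-tail rejection probability gives the usual closed-form inversion.)
δ = d·√n ⇒ n = (δ/d)² = (3.417 / 0.4426)² = 59.61.
Rounding up, n = 60.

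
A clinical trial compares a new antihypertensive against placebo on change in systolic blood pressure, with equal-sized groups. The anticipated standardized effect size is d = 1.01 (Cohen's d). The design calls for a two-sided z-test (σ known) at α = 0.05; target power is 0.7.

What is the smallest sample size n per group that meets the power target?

For power 0.7 need Φ(δ − z_{0.025}) = 0.7, so δ = z_{0.025} + z_{0.30} = 1.960 + 0.524 = 2.484.
(For δ > 0 the lower-tail rejection region contributes negligibly to power, so the one-term inversion is standard.)
δ = d·√(n/2) ⇒ n = 2(δ/d)² = 2 × (2.484 / 1.01)² = 12.10.
Round up to the next whole unit.

n = 13 per group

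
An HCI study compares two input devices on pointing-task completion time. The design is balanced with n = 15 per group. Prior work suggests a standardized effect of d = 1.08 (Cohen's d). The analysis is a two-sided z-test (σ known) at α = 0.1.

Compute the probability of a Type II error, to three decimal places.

Noncentrality parameter: δ = d·√(n/2) = 1.08 × √(15/2) = 2.9577
Two-sided α = 0.1 → critical value z_{0.05} = 1.645.
Power = Φ(δ − 1.645) + Φ(−δ − 1.645) = Φ(1.313) + Φ(-4.603) = 0.9054 + 0.0000 = 0.9054.
Type II error: β = 1 − power = 1 − 0.9054 = 0.0946.

β ≈ 0.095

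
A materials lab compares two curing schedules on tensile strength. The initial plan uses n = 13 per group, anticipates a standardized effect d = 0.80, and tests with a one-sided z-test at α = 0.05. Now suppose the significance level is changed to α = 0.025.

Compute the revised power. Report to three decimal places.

Power ≈ 0.532

δ = d·√(n/2) = 0.80 × √(13/2) = 2.0396 (unchanged). New critical value: z_{0.025} = 1.960.
Revised power = Φ(δ − 1.960) = Φ(0.080) = 0.5317.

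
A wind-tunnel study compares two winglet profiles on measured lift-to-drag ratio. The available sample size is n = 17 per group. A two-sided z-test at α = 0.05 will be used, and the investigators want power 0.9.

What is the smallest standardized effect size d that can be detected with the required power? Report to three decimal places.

d ≈ 1.112

Need Φ(δ − 1.960) = 0.9, so δ = 1.960 + 1.282 = 3.242.
(Lower-tail contribution to power is negligible for δ > 0.)
δ = d·√(n/2) ⇒ d = δ/√(n/2) = 3.242/√(17/2) = 1.1118.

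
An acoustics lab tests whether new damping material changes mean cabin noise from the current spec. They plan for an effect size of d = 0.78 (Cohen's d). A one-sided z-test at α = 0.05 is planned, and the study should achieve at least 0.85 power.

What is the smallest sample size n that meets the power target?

Set Φ(δ − 1.645) = 0.85; then δ − 1.645 = Φ⁻¹(0.85) = 1.036, giving δ = 2.681.
δ = d·√n ⇒ n = (δ/d)² = (2.681 / 0.78)² = 11.82.
Round up to the next whole unit.

n = 12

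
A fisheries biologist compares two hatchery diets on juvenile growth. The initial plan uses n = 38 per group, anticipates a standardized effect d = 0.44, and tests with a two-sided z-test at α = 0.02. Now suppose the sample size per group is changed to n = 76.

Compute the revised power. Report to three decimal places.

With n = 76 per group: δ = d·√(n/2) = 0.44 × √(76/2) = 2.7123. Critical value z_{0.01} = 2.326.
Revised power = Φ(δ − 2.326) + Φ(−δ − 2.326) = Φ(0.386) + Φ(-5.039) = 0.6502 + 0.0000 = 0.6502.

Power ≈ 0.650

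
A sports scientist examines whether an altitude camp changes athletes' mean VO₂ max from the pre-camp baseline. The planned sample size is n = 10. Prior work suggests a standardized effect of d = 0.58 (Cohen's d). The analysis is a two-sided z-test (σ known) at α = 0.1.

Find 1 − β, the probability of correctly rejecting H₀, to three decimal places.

Power ≈ 0.575

Noncentrality parameter: δ = d·√n = 0.58 × √10 = 1.8341
Two-sided α = 0.1 → critical value z_{0.05} = 1.645.
Power = Φ(δ − 1.645) + Φ(−δ − 1.645) = Φ(0.189) + Φ(-3.479) = 0.5751 + 0.0003 = 0.5753.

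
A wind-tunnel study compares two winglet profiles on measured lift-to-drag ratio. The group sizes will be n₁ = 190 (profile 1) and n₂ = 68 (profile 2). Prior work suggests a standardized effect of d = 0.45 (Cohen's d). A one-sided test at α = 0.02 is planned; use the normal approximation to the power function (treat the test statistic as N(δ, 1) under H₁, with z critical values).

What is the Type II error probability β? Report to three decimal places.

β ≈ 0.129

Noncentrality parameter: δ = d / √(1/n₁ + 1/n₂) = 0.45 / √(1/190 + 1/68) = 3.1844
One-sided α = 0.02 → critical value z_{0.02} = 2.054.
Power = Φ(δ − 2.054) = Φ(1.131) = 0.8709.
Type II error: β = 1 − power = 1 − 0.8709 = 0.1291.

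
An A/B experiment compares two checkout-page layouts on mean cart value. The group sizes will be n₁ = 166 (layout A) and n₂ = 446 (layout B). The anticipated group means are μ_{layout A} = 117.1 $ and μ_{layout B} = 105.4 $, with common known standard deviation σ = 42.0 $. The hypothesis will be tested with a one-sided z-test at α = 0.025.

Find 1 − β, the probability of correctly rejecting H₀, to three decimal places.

Standardized effect: d = |μ_{layout A} − μ_{layout B}| / σ = |117.1 − 105.4| / 42.0 = 0.2786
Noncentrality parameter: δ = d / √(1/n₁ + 1/n₂) = 0.2786 / √(1/166 + 1/446) = 3.0640
One-sided α = 0.025 → critical value z_{0.025} = 1.960.
Power = Φ(δ − 1.960) = Φ(1.104) = 0.8652.

Power ≈ 0.865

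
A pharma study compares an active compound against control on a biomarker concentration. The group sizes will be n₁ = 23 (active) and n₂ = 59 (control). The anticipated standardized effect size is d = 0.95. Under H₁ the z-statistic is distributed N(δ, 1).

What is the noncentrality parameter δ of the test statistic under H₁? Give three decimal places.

The noncentrality parameter scales effect size by the design's sample-size factor: δ = d / √(1/n₁ + 1/n₂) = 0.95 / √(1/23 + 1/59) = 3.8646

δ ≈ 3.865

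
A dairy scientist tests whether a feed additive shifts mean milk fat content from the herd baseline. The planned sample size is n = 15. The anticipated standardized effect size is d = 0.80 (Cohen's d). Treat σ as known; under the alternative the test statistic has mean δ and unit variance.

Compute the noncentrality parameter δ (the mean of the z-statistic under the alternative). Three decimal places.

δ = d·√n = 0.80 × √15 = 3.0984

δ ≈ 3.098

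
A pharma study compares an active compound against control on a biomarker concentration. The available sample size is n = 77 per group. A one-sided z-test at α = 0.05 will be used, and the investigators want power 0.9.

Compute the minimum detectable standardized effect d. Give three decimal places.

Need Φ(δ − 1.645) = 0.9, so δ = 1.645 + 1.282 = 2.926.
δ = d·√(n/2) ⇒ d = δ/√(n/2) = 2.926/√(77/2) = 0.4716.

d ≈ 0.472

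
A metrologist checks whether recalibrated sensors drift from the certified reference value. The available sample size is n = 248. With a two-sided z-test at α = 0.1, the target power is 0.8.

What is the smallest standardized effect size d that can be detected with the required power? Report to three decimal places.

Need Φ(δ − 1.645) = 0.8, so δ = 1.645 + 0.842 = 2.486.
(The second rejection-region term Φ(−δ − z_{α/2}) is negligible and dropped.)
δ = d·√n ⇒ d = δ/√n = 2.486/√248 = 0.1579.

d ≈ 0.158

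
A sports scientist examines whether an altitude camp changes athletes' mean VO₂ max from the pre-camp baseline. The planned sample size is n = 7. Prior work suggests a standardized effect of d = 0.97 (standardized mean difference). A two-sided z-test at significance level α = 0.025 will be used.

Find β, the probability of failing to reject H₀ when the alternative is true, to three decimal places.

Noncentrality parameter: δ = d·√n = 0.97 × √7 = 2.5664
Two-sided α = 0.025 → critical value z_{0.0125} = 2.241.
Power = Φ(δ − 2.241) + Φ(−δ − 2.241) = Φ(0.325) + Φ(-4.808) = 0.6274 + 0.0000 = 0.6274.
Type II error: β = 1 − power = 1 − 0.6274 = 0.3726.

β ≈ 0.373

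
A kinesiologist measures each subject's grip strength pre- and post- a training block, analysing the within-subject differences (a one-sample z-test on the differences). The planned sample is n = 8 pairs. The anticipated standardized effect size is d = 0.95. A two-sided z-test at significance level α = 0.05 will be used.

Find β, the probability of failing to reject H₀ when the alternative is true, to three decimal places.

Noncentrality parameter: δ = d·√n = 0.95 × √8 = 2.6870
Critical value for a two-sided test at α = 0.05: z_{α/2} = 1.960.
Power = Φ(δ − 1.960) + Φ(−δ − 1.960) = Φ(0.727) + Φ(-4.647) = 0.7664 + 0.0000 = 0.7664.
Type II error: β = 1 − power = 1 − 0.7664 = 0.2336.

β ≈ 0.234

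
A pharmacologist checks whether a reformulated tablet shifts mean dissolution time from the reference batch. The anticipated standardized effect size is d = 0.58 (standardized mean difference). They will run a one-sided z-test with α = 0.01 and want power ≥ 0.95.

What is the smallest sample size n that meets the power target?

Set Φ(δ − 2.326) = 0.95; then δ − 2.326 = Φ⁻¹(0.95) = 1.645, giving δ = 3.971.
δ = d·√n ⇒ n = (δ/d)² = (3.971 / 0.58)² = 46.88.
Rounding up, n = 47.

n = 47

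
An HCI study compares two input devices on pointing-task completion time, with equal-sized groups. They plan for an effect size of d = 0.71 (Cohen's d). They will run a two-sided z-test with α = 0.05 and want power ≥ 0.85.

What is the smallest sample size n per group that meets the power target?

Set Φ(δ − 1.960) = 0.85; then δ − 1.960 = Φ⁻¹(0.85) = 1.036, giving δ = 2.996.
(The Φ(−δ − z_{α/2}) term is vanishingly small for δ > 0 and is dropped in the standard sample-size formula.)
δ = d·√(n/2) ⇒ n = 2(δ/d)² = 2 × (2.996 / 0.71)² = 35.62.
Round up to the next whole unit.

n = 36 per group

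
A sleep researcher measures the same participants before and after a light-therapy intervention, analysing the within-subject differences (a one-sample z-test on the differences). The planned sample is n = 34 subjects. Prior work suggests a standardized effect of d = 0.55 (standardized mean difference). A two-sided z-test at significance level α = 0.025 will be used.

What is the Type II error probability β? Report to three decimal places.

Noncentrality parameter: δ = d·√n = 0.55 × √34 = 3.2070
Two-sided α = 0.025 → critical value z_{0.0125} = 2.241.
Power = Φ(δ − 2.241) + Φ(−δ − 2.241) = Φ(0.966) + Φ(-5.448) = 0.8329 + 0.0000 = 0.8329.
Type II error: β = 1 − power = 1 − 0.8329 = 0.1671.

β ≈ 0.167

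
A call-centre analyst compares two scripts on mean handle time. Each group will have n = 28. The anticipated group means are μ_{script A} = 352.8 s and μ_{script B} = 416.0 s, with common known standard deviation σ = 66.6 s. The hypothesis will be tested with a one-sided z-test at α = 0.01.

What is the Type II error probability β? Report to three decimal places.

β ≈ 0.110

Standardized effect: d = |μ_{script A} − μ_{script B}| / σ = |352.8 − 416.0| / 66.6 = 0.9489
Noncentrality parameter: δ = d·√(n/2) = 0.9489 × √(28/2) = 3.5506
One-sided α = 0.01 → critical value z_{0.01} = 2.326.
Power = P(Z > 2.326 − δ) = Φ(1.224) = 0.8896.
Type II error: β = 1 − power = 1 − 0.8896 = 0.1104.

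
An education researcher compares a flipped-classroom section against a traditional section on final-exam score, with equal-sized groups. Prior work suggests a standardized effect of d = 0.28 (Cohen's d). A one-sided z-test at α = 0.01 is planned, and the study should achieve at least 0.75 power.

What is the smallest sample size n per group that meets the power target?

Set Φ(δ − 2.326) = 0.75; then δ − 2.326 = Φ⁻¹(0.75) = 0.674, giving δ = 3.001.
δ = d·√(n/2) ⇒ n = 2(δ/d)² = 2 × (3.001 / 0.28)² = 229.72.
Rounding up, n = 230 per group.

n = 230 per group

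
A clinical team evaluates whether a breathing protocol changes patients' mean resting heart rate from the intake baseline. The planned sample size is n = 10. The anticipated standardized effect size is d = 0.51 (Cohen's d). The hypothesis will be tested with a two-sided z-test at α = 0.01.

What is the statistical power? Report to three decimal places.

Noncentrality parameter: δ = d·√n = 0.51 × √10 = 1.6128
Critical value for a two-sided test at α = 0.01: z_{α/2} = 2.576.
Power = Φ(δ − 2.576) + Φ(−δ − 2.576) = Φ(-0.963) + Φ(-4.189) = 0.1678 + 0.0000 = 0.1678.

Power ≈ 0.168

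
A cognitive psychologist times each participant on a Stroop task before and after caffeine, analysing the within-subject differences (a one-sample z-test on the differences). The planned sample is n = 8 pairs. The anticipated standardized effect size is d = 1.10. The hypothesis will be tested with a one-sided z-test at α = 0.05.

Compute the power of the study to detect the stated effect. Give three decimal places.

Power ≈ 0.929

Noncentrality parameter: δ = d·√n = 1.10 × √8 = 3.1113
One-sided α = 0.05 → critical value z_{0.05} = 1.645.
Power = Φ(δ − 1.645) = Φ(1.466) = 0.9287.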